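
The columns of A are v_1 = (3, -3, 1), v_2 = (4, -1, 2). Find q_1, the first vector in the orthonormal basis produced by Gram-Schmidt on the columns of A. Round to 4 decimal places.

q_1 = (0.6882, -0.6882, 0.2294)

v_1 = (3, -3, 1); ‖v_1‖ = 4.3589, so q_1 = (0.6882, -0.6882, 0.2294).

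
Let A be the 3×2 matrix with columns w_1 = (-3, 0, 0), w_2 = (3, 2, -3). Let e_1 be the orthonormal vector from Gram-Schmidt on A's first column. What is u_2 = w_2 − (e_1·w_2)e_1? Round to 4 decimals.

e_1 = w_1/‖w_1‖ = (-3, 0, 0)/3.0000 = (-1.0000, 0.0000, 0.0000).
r_{12} = e_1·w_2 = -3.0000.
u_2 = w_2 + 3.0000·e_1 = (0.0000, 2.0000, -3.0000).

u_2 = (0.0000, 2.0000, -3.0000)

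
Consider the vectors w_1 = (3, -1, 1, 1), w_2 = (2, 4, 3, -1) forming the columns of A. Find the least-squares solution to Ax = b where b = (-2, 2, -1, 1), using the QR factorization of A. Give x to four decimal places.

x = (-0.6977, 0.0930)

w_1 = (3, -1, 1, 1); ‖w_1‖ = 3.4641, so e_1 = (0.8660, -0.2887, 0.2887, 0.2887).
e_1·w_2 = 0.8660·2 + (-0.2887)·4 + 0.2887·3 + 0.2887·(-1) = 1.1547.
u_2 = w_2 − 1.1547·e_1 = (1.0000, 4.3333, 2.6667, -1.3333).
‖u_2‖ = 5.3541, so e_2 = (0.1868, 0.8093, 0.4981, -0.2490).
Qᵀb = (-2.3094, 0.4981).
Back-substitute: x_2 = 0.4981/5.3541 = 0.0930.
x_1 = (-2.3094 − 1.1547·0.0930)/3.4641 = -0.6977.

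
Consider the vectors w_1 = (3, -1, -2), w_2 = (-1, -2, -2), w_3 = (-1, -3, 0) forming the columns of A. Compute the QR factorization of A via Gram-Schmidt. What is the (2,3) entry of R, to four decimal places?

r_{23} = 2.4214

w_1 = (3, -1, -2); ‖w_1‖ = 3.7417, so e_1 = (0.8018, -0.2673, -0.5345).
e_1·w_2 = 0.8018·(-1) + (-0.2673)·(-2) + (-0.5345)·(-2) = 0.8018.
u_2 = w_2 − 0.8018·e_1 = (-1.6429, -1.7857, -1.5714).
‖u_2‖ = 2.8909, so e_2 = (-0.5683, -0.6177, -0.5436).
r_{23} = e_2·w_3 = 2.4214.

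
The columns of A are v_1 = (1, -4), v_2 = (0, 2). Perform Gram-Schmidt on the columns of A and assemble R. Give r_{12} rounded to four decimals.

r_{12} = -1.9403

q_1 = v_1/‖v_1‖ = (1, -4)/4.1231 = (0.2425, -0.9701).
r_{12} = q_1·v_2 = -1.9403.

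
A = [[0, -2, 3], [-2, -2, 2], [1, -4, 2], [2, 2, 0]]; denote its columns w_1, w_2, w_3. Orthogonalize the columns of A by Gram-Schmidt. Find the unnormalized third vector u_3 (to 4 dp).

u_3 = (1.6949, 0.8305, -0.6780, 1.1695)

w_1 = (0, -2, 1, 2); ‖w_1‖ = 3.0000, so q_1 = (0.0000, -0.6667, 0.3333, 0.6667).
q_1·w_2 = 0.0000·(-2) + (-0.6667)·(-2) + 0.3333·(-4) + 0.6667·2 = 1.3333.
u_2 = w_2 − 1.3333·q_1 = (-2.0000, -1.1111, -4.4444, 1.1111).
‖u_2‖ = 5.1208, so q_2 = (-0.3906, -0.2170, -0.8679, 0.2170).
q_1·w_3 = 0.0000·3 + (-0.6667)·2 + 0.3333·2 + 0.6667·0 = -0.6667; q_2·w_3 = (-0.3906)·3 + (-0.2170)·2 + (-0.8679)·2 + 0.2170·0 = -3.3415.
u_3 = w_3 + 0.6667·q_1 + 3.3415·q_2 = (1.6949, 0.8305, -0.6780, 1.1695).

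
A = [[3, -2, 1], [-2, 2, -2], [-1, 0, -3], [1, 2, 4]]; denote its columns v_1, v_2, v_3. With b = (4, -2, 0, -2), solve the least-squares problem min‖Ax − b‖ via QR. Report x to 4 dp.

e_1 = v_1/‖v_1‖ = (3, -2, -1, 1)/3.8730 = (0.7746, -0.5164, -0.2582, 0.2582).
r_{12} = e_1·v_2 = -2.0656.
u_2 = v_2 + 2.0656·e_1 = (-0.4000, 0.9333, -0.5333, 2.5333).
‖u_2‖ = 2.7809, so e_2 = (-0.1438, 0.3356, -0.1918, 0.9110).
r_{13} = e_1·v_3 = 3.6148; r_{23} = e_2·v_3 = 3.4042.
u_3 = v_3 − 3.6148·e_1 − 3.4042·e_2 = (-1.3103, -1.2759, -1.4138, -0.0345).
‖u_3‖ = 2.3119, so e_3 = (-0.5668, -0.5519, -0.6115, -0.0149).
Qᵀb = (3.6148, -3.0686, -1.1336).
Back-substitute: x_3 = -1.1336/2.3119 = -0.4903.
x_2 = (-3.0686 − 3.4042·(-0.4903))/2.7809 = -0.5032.
x_1 = (3.6148 + 2.0656·(-0.5032) − 3.6148·(-0.4903))/3.8730 = 1.1226.

x = (1.1226, -0.5032, -0.4903)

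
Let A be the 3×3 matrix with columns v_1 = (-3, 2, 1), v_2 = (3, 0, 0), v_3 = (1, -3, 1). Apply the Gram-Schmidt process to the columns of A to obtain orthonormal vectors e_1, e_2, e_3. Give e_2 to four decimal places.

e_2 = (0.5976, 0.7171, 0.3586)

v_1 = (-3, 2, 1); ‖v_1‖ = 3.7417, so e_1 = (-0.8018, 0.5345, 0.2673).
e_1·v_2 = (-0.8018)·3 + 0.5345·0 + 0.2673·0 = -2.4054.
u_2 = v_2 + 2.4054·e_1 = (1.0714, 1.2857, 0.6429).
‖u_2‖ = 1.7928, so e_2 = (0.5976, 0.7171, 0.3586).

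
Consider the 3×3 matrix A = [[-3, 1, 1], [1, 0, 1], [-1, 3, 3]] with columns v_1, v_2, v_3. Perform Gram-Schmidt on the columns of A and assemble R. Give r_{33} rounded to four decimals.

q_1 = v_1/‖v_1‖ = (-3, 1, -1)/3.3166 = (-0.9045, 0.3015, -0.3015).
r_{12} = q_1·v_2 = -1.8091.
u_2 = v_2 + 1.8091·q_1 = (-0.6364, 0.5455, 2.4545).
‖u_2‖ = 2.5937, so q_2 = (-0.2453, 0.2103, 0.9463).
r_{13} = q_1·v_3 = -1.5076; r_{23} = q_2·v_3 = 2.8040.
u_3 = v_3 + 1.5076·q_1 − 2.8040·q_2 = (0.3243, 0.8649, -0.1081).
r_{33} = ‖u_3‖ = 0.9300.

r_{33} = 0.9300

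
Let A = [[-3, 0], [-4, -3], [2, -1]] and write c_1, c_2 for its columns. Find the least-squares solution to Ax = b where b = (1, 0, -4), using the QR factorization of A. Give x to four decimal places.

e_1 = c_1/‖c_1‖ = (-3, -4, 2)/5.3852 = (-0.5571, -0.7428, 0.3714).
r_{12} = e_1·c_2 = 1.8570.
u_2 = c_2 − 1.8570·e_1 = (1.0345, -1.6207, -1.6897).
‖u_2‖ = 2.5596, so e_2 = (0.4042, -0.6332, -0.6601).
Qᵀb = (-2.0426, 3.0446).
Back-substitute: x_2 = 3.0446/2.5596 = 1.1895.
x_1 = (-2.0426 − 1.8570·1.1895)/5.3852 = -0.7895.

x = (-0.7895, 1.1895)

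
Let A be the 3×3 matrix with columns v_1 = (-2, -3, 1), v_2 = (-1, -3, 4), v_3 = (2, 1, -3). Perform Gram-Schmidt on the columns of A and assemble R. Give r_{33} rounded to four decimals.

q_1 = v_1/‖v_1‖ = (-2, -3, 1)/3.7417 = (-0.5345, -0.8018, 0.2673).
r_{12} = q_1·v_2 = 4.0089.
u_2 = v_2 − 4.0089·q_1 = (1.1429, 0.2143, 2.9286).
‖u_2‖ = 3.1510, so q_2 = (0.3627, 0.0680, 0.9294).
r_{13} = q_1·v_3 = -2.6726; r_{23} = q_2·v_3 = -1.9949.
u_3 = v_3 + 2.6726·q_1 + 1.9949·q_2 = (1.2950, -1.0072, -0.4317).
r_{33} = ‖u_3‖ = 1.6964.

r_{33} = 1.6964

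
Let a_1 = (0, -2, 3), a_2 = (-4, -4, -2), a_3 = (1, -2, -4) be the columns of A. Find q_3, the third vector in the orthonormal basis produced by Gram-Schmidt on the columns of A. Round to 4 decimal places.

a_1 = (0, -2, 3); ‖a_1‖ = 3.6056, so q_1 = (0.0000, -0.5547, 0.8321).
q_1·a_2 = 0.0000·(-4) + (-0.5547)·(-4) + 0.8321·(-2) = 0.5547.
u_2 = a_2 − 0.5547·q_1 = (-4.0000, -3.6923, -2.4615).
‖u_2‖ = 5.9743, so q_2 = (-0.6695, -0.6180, -0.4120).
q_1·a_3 = 0.0000·1 + (-0.5547)·(-2) + 0.8321·(-4) = -2.2188; q_2·a_3 = (-0.6695)·1 + (-0.6180)·(-2) + (-0.4120)·(-4) = 2.2146.
u_3 = a_3 + 2.2188·q_1 − 2.2146·q_2 = (2.4828, -1.8621, -1.2414).
‖u_3‖ = 3.3425, so q_3 = (0.7428, -0.5571, -0.3714).

q_3 = (0.7428, -0.5571, -0.3714)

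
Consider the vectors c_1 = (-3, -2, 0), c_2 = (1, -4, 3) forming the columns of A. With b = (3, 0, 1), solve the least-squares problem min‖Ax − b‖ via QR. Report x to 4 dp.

c_1 = (-3, -2, 0); ‖c_1‖ = 3.6056, so q_1 = (-0.8321, -0.5547, 0.0000).
q_1·c_2 = (-0.8321)·1 + (-0.5547)·(-4) + 0.0000·3 = 1.3868.
u_2 = c_2 − 1.3868·q_1 = (2.1538, -3.2308, 3.0000).
‖u_2‖ = 4.9068, so q_2 = (0.4389, -0.6584, 0.6114).
Qᵀb = (-2.4962, 1.9282).
Back-substitute: x_2 = 1.9282/4.9068 = 0.3930.
x_1 = (-2.4962 − 1.3868·0.3930)/3.6056 = -0.8435.

x = (-0.8435, 0.3930)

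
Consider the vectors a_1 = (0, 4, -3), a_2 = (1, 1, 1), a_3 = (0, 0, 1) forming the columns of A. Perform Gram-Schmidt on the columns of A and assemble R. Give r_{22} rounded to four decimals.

a_1 = (0, 4, -3); ‖a_1‖ = 5.0000, so q_1 = (0.0000, 0.8000, -0.6000).
q_1·a_2 = 0.0000·1 + 0.8000·1 + (-0.6000)·1 = 0.2000.
u_2 = a_2 − 0.2000·q_1 = (1.0000, 0.8400, 1.1200).
r_{22} = ‖u_2‖ = 1.7205.

r_{22} = 1.7205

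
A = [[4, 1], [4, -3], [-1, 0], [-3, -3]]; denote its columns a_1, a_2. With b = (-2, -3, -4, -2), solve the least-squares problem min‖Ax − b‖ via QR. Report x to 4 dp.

x = (-0.2547, 0.6976)

e_1 = a_1/‖a_1‖ = (4, 4, -1, -3)/6.4807 = (0.6172, 0.6172, -0.1543, -0.4629).
r_{12} = e_1·a_2 = 0.1543.
u_2 = a_2 − 0.1543·e_1 = (0.9048, -3.0952, 0.0238, -2.9286).
‖u_2‖ = 4.3562, so e_2 = (0.2077, -0.7105, 0.0055, -0.6723).
Qᵀb = (-1.5430, 3.0389).
Back-substitute: x_2 = 3.0389/4.3562 = 0.6976.
x_1 = (-1.5430 − 0.1543·0.6976)/6.4807 = -0.2547.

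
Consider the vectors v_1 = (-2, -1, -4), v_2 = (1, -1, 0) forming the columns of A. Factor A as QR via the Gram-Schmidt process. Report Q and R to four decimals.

v_1 = (-2, -1, -4); ‖v_1‖ = 4.5826, so e_1 = (-0.4364, -0.2182, -0.8729).
e_1·v_2 = (-0.4364)·1 + (-0.2182)·(-1) + (-0.8729)·0 = -0.2182.
u_2 = v_2 + 0.2182·e_1 = (0.9048, -1.0476, -0.1905).
‖u_2‖ = 1.3973, so e_2 = (0.6475, -0.7498, -0.1363).

Q = [[-0.4364, 0.6475], [-0.2182, -0.7498], [-0.8729, -0.1363]], R = [[4.5826, -0.2182], [0.0000, 1.3973]]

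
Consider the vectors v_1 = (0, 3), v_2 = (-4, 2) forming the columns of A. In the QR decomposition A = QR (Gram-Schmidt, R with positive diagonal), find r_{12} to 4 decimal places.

v_1 = (0, 3); ‖v_1‖ = 3.0000, so e_1 = (0.0000, 1.0000).
r_{12} = e_1·v_2 = 2.0000.

r_{12} = 2.0000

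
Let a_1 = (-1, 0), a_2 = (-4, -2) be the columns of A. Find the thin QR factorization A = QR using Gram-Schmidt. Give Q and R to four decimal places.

a_1 = (-1, 0); ‖a_1‖ = 1.0000, so e_1 = (-1.0000, 0.0000).
e_1·a_2 = (-1.0000)·(-4) + 0.0000·(-2) = 4.0000.
u_2 = a_2 − 4.0000·e_1 = (0.0000, -2.0000).
‖u_2‖ = 2.0000, so e_2 = (0.0000, -1.0000).

Q = [[-1.0000, 0.0000], [0.0000, -1.0000]], R = [[1.0000, 4.0000], [0.0000, 2.0000]]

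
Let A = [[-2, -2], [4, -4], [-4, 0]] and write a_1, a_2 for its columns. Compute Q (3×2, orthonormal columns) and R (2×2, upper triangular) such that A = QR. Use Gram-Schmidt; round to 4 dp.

q_1 = a_1/‖a_1‖ = (-2, 4, -4)/6.0000 = (-0.3333, 0.6667, -0.6667).
r_{12} = q_1·a_2 = -2.0000.
u_2 = a_2 + 2.0000·q_1 = (-2.6667, -2.6667, -1.3333).
‖u_2‖ = 4.0000, so q_2 = (-0.6667, -0.6667, -0.3333).

Q = [[-0.3333, -0.6667], [0.6667, -0.6667], [-0.6667, -0.3333]], R = [[6.0000, -2.0000], [0.0000, 4.0000]]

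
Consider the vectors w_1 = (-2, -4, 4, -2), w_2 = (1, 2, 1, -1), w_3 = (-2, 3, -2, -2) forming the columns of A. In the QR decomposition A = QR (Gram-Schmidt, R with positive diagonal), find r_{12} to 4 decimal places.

e_1 = w_1/‖w_1‖ = (-2, -4, 4, -2)/6.3246 = (-0.3162, -0.6325, 0.6325, -0.3162).
r_{12} = e_1·w_2 = -0.6325.

r_{12} = -0.6325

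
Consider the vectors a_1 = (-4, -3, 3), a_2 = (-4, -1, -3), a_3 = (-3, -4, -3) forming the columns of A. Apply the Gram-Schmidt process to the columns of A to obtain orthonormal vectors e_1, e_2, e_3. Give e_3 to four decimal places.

e_3 = (0.4286, -0.8571, -0.2857)

a_1 = (-4, -3, 3); ‖a_1‖ = 5.8310, so e_1 = (-0.6860, -0.5145, 0.5145).
e_1·a_2 = (-0.6860)·(-4) + (-0.5145)·(-1) + 0.5145·(-3) = 1.7150.
u_2 = a_2 − 1.7150·e_1 = (-2.8235, -0.1176, -3.8824).
‖u_2‖ = 4.8020, so e_2 = (-0.5880, -0.0245, -0.8085).
e_1·a_3 = (-0.6860)·(-3) + (-0.5145)·(-4) + 0.5145·(-3) = 2.5725; e_2·a_3 = (-0.5880)·(-3) + (-0.0245)·(-4) + (-0.8085)·(-3) = 4.2875.
u_3 = a_3 − 2.5725·e_1 − 4.2875·e_2 = (1.2857, -2.5714, -0.8571).
‖u_3‖ = 3.0000, so e_3 = (0.4286, -0.8571, -0.2857).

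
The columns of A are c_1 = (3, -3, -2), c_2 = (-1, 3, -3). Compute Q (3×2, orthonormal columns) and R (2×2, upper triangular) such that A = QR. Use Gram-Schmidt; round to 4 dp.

c_1 = (3, -3, -2); ‖c_1‖ = 4.6904, so q_1 = (0.6396, -0.6396, -0.4264).
q_1·c_2 = 0.6396·(-1) + (-0.6396)·3 + (-0.4264)·(-3) = -1.2792.
u_2 = c_2 + 1.2792·q_1 = (-0.1818, 2.1818, -3.5455).
‖u_2‖ = 4.1670, so q_2 = (-0.0436, 0.5236, -0.8508).

Q = [[0.6396, -0.0436], [-0.6396, 0.5236], [-0.4264, -0.8508]], R = [[4.6904, -1.2792], [0.0000, 4.1670]]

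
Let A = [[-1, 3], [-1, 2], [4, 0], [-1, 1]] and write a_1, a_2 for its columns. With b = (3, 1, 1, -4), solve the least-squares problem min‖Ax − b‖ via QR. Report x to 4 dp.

x = (0.4261, 0.6826)

q_1 = a_1/‖a_1‖ = (-1, -1, 4, -1)/4.3589 = (-0.2294, -0.2294, 0.9177, -0.2294).
r_{12} = q_1·a_2 = -1.3765.
u_2 = a_2 + 1.3765·q_1 = (2.6842, 1.6842, 1.2632, 0.6842).
‖u_2‖ = 3.4793, so q_2 = (0.7715, 0.4841, 0.3631, 0.1967).
Qᵀb = (0.9177, 2.3750).
Back-substitute: x_2 = 2.3750/3.4793 = 0.6826.
x_1 = (0.9177 + 1.3765·0.6826)/4.3589 = 0.4261.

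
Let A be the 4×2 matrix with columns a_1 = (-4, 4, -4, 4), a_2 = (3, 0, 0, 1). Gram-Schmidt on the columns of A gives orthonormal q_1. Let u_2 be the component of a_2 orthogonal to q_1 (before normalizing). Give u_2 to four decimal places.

u_2 = (2.5000, 0.5000, -0.5000, 1.5000)

q_1 = a_1/‖a_1‖ = (-4, 4, -4, 4)/8.0000 = (-0.5000, 0.5000, -0.5000, 0.5000).
r_{12} = q_1·a_2 = -1.0000.
u_2 = a_2 + 1.0000·q_1 = (2.5000, 0.5000, -0.5000, 1.5000).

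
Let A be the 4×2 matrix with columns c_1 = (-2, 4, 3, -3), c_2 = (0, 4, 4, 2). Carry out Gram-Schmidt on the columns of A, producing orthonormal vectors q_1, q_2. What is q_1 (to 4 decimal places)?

c_1 = (-2, 4, 3, -3); ‖c_1‖ = 6.1644, so q_1 = (-0.3244, 0.6489, 0.4867, -0.4867).

q_1 = (-0.3244, 0.6489, 0.4867, -0.4867)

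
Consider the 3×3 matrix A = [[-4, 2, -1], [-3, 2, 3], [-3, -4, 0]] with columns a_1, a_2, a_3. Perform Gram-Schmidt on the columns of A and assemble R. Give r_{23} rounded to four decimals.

r_{23} = 0.7583

q_1 = a_1/‖a_1‖ = (-4, -3, -3)/5.8310 = (-0.6860, -0.5145, -0.5145).
r_{12} = q_1·a_2 = -0.3430.
u_2 = a_2 + 0.3430·q_1 = (1.7647, 1.8235, -4.1765).
‖u_2‖ = 4.8870, so q_2 = (0.3611, 0.3731, -0.8546).
r_{23} = q_2·a_3 = 0.7583.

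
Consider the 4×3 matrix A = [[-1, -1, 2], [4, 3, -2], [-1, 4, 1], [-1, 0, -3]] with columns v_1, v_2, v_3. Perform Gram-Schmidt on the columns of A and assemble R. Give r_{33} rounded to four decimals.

r_{33} = 3.8249

v_1 = (-1, 4, -1, -1); ‖v_1‖ = 4.3589, so q_1 = (-0.2294, 0.9177, -0.2294, -0.2294).
q_1·v_2 = (-0.2294)·(-1) + 0.9177·3 + (-0.2294)·4 + (-0.2294)·0 = 2.0647.
u_2 = v_2 − 2.0647·q_1 = (-0.5263, 1.1053, 4.4737, 0.4737).
‖u_2‖ = 4.6623, so q_2 = (-0.1129, 0.2371, 0.9595, 0.1016).
q_1·v_3 = (-0.2294)·2 + 0.9177·(-2) + (-0.2294)·1 + (-0.2294)·(-3) = -1.8353; q_2·v_3 = (-0.1129)·2 + 0.2371·(-2) + 0.9595·1 + 0.1016·(-3) = -0.0452.
u_3 = v_3 + 1.8353·q_1 + 0.0452·q_2 = (1.5738, -0.3051, 0.6223, -3.4165).
r_{33} = ‖u_3‖ = 3.8249.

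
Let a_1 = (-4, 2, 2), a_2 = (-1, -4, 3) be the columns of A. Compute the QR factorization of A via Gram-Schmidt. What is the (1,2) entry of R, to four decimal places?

r_{12} = 0.4082

a_1 = (-4, 2, 2); ‖a_1‖ = 4.8990, so q_1 = (-0.8165, 0.4082, 0.4082).
r_{12} = q_1·a_2 = 0.4082.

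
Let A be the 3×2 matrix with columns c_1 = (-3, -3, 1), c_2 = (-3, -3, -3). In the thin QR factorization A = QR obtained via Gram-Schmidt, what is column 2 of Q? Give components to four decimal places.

c_1 = (-3, -3, 1); ‖c_1‖ = 4.3589, so e_1 = (-0.6882, -0.6882, 0.2294).
e_1·c_2 = (-0.6882)·(-3) + (-0.6882)·(-3) + 0.2294·(-3) = 3.4412.
u_2 = c_2 − 3.4412·e_1 = (-0.6316, -0.6316, -3.7895).
‖u_2‖ = 3.8933, so e_2 = (-0.1622, -0.1622, -0.9733).

e_2 = (-0.1622, -0.1622, -0.9733)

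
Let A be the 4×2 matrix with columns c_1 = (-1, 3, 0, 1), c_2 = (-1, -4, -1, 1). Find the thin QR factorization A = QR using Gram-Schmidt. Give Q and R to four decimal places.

c_1 = (-1, 3, 0, 1); ‖c_1‖ = 3.3166, so e_1 = (-0.3015, 0.9045, 0.0000, 0.3015).
e_1·c_2 = (-0.3015)·(-1) + 0.9045·(-4) + 0.0000·(-1) + 0.3015·1 = -3.0151.
u_2 = c_2 + 3.0151·e_1 = (-1.9091, -1.2727, -1.0000, 1.9091).
‖u_2‖ = 3.1479, so e_2 = (-0.6065, -0.4043, -0.3177, 0.6065).

Q = [[-0.3015, -0.6065], [0.9045, -0.4043], [0.0000, -0.3177], [0.3015, 0.6065]], R = [[3.3166, -3.0151], [0.0000, 3.1479]]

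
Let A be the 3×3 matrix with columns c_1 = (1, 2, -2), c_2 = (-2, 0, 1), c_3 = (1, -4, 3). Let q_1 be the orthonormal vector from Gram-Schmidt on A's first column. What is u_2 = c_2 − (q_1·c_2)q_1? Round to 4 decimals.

u_2 = (-1.5556, 0.8889, 0.1111)

c_1 = (1, 2, -2); ‖c_1‖ = 3.0000, so q_1 = (0.3333, 0.6667, -0.6667).
q_1·c_2 = 0.3333·(-2) + 0.6667·0 + (-0.6667)·1 = -1.3333.
u_2 = c_2 + 1.3333·q_1 = (-1.5556, 0.8889, 0.1111).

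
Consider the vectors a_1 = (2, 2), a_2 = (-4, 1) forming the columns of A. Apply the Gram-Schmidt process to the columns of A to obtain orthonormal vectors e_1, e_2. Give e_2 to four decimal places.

e_2 = (-0.7071, 0.7071)

a_1 = (2, 2); ‖a_1‖ = 2.8284, so e_1 = (0.7071, 0.7071).
e_1·a_2 = 0.7071·(-4) + 0.7071·1 = -2.1213.
u_2 = a_2 + 2.1213·e_1 = (-2.5000, 2.5000).
‖u_2‖ = 3.5355, so e_2 = (-0.7071, 0.7071).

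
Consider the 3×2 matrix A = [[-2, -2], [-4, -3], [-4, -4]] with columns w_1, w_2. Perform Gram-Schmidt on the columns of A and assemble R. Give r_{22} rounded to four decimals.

r_{22} = 0.7454

e_1 = w_1/‖w_1‖ = (-2, -4, -4)/6.0000 = (-0.3333, -0.6667, -0.6667).
r_{12} = e_1·w_2 = 5.3333.
u_2 = w_2 − 5.3333·e_1 = (-0.2222, 0.5556, -0.4444).
r_{22} = ‖u_2‖ = 0.7454.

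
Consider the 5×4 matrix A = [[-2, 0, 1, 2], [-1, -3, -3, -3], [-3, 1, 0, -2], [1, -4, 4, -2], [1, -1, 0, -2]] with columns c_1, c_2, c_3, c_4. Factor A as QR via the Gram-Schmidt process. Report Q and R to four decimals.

c_1 = (-2, -1, -3, 1, 1); ‖c_1‖ = 4.0000, so q_1 = (-0.5000, -0.2500, -0.7500, 0.2500, 0.2500).
q_1·c_2 = (-0.5000)·0 + (-0.2500)·(-3) + (-0.7500)·1 + 0.2500·(-4) + 0.2500·(-1) = -1.2500.
u_2 = c_2 + 1.2500·q_1 = (-0.6250, -3.3125, 0.0625, -3.6875, -0.6875).
‖u_2‖ = 5.0436, so q_2 = (-0.1239, -0.6568, 0.0124, -0.7311, -0.1363).
q_1·c_3 = (-0.5000)·1 + (-0.2500)·(-3) + (-0.7500)·0 + 0.2500·4 + 0.2500·0 = 1.2500; q_2·c_3 = (-0.1239)·1 + (-0.6568)·(-3) + 0.0124·0 + (-0.7311)·4 + (-0.1363)·0 = -1.0781.
u_3 = c_3 − 1.2500·q_1 + 1.0781·q_2 = (1.4914, -3.3956, 0.9509, 2.8993, -0.4595).
‖u_3‖ = 4.8244, so q_3 = (0.3091, -0.7038, 0.1971, 0.6010, -0.0952).
q_1·c_4 = (-0.5000)·2 + (-0.2500)·(-3) + (-0.7500)·(-2) + 0.2500·(-2) + 0.2500·(-2) = 0.2500; q_2·c_4 = (-0.1239)·2 + (-0.6568)·(-3) + 0.0124·(-2) + (-0.7311)·(-2) + (-0.1363)·(-2) = 3.4326; q_3·c_4 = 0.3091·2 + (-0.7038)·(-3) + 0.1971·(-2) + 0.6010·(-2) + (-0.0952)·(-2) = 1.3241.
u_4 = c_4 − 0.2500·q_1 − 3.4326·q_2 − 1.3241·q_3 = (2.1410, 0.2489, -2.1160, -0.3486, -1.4685).
‖u_4‖ = 3.3766, so q_4 = (0.6341, 0.0737, -0.6267, -0.1032, -0.4349).

Q = [[-0.5000, -0.1239, 0.3091, 0.6341], [-0.2500, -0.6568, -0.7038, 0.0737], [-0.7500, 0.0124, 0.1971, -0.6267], [0.2500, -0.7311, 0.6010, -0.1032], [0.2500, -0.1363, -0.0952, -0.4349]], R = [[4.0000, -1.2500, 1.2500, 0.2500], [0.0000, 5.0436, -1.0781, 3.4326], [0.0000, 0.0000, 4.8244, 1.3241], [0.0000, 0.0000, 0.0000, 3.3766]]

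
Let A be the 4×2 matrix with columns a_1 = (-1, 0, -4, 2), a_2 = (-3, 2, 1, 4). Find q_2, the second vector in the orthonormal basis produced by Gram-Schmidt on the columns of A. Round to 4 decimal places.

q_2 = (-0.5070, 0.3802, 0.4436, 0.6337)

a_1 = (-1, 0, -4, 2); ‖a_1‖ = 4.5826, so q_1 = (-0.2182, 0.0000, -0.8729, 0.4364).
q_1·a_2 = (-0.2182)·(-3) + 0.0000·2 + (-0.8729)·1 + 0.4364·4 = 1.5275.
u_2 = a_2 − 1.5275·q_1 = (-2.6667, 2.0000, 2.3333, 3.3333).
‖u_2‖ = 5.2599, so q_2 = (-0.5070, 0.3802, 0.4436, 0.6337).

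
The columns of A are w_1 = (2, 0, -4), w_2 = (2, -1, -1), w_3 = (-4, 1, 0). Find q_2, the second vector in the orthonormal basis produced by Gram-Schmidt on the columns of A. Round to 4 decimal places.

q_1 = w_1/‖w_1‖ = (2, 0, -4)/4.4721 = (0.4472, 0.0000, -0.8944).
r_{12} = q_1·w_2 = 1.7889.
u_2 = w_2 − 1.7889·q_1 = (1.2000, -1.0000, 0.6000).
‖u_2‖ = 1.6733, so q_2 = (0.7171, -0.5976, 0.3586).

q_2 = (0.7171, -0.5976, 0.3586)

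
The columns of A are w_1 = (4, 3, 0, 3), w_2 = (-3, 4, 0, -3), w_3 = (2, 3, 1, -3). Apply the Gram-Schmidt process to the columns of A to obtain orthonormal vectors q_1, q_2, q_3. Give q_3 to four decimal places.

w_1 = (4, 3, 0, 3); ‖w_1‖ = 5.8310, so q_1 = (0.6860, 0.5145, 0.0000, 0.5145).
q_1·w_2 = 0.6860·(-3) + 0.5145·4 + 0.0000·0 + 0.5145·(-3) = -1.5435.
u_2 = w_2 + 1.5435·q_1 = (-1.9412, 4.7941, 0.0000, -2.2059).
‖u_2‖ = 5.6230, so q_2 = (-0.3452, 0.8526, 0.0000, -0.3923).
q_1·w_3 = 0.6860·2 + 0.5145·3 + 0.0000·1 + 0.5145·(-3) = 1.3720; q_2·w_3 = (-0.3452)·2 + 0.8526·3 + 0.0000·1 + (-0.3923)·(-3) = 3.0442.
u_3 = w_3 − 1.3720·q_1 − 3.0442·q_2 = (2.1098, -0.3014, 1.0000, -2.5116).
‖u_3‖ = 3.4424, so q_3 = (0.6129, -0.0876, 0.2905, -0.7296).

q_3 = (0.6129, -0.0876, 0.2905, -0.7296)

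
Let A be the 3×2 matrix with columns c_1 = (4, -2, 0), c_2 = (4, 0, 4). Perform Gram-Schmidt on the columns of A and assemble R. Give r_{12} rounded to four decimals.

e_1 = c_1/‖c_1‖ = (4, -2, 0)/4.4721 = (0.8944, -0.4472, 0.0000).
r_{12} = e_1·c_2 = 3.5777.

r_{12} = 3.5777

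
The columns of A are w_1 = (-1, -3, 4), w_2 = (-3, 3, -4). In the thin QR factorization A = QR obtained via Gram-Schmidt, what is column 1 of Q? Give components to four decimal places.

q_1 = (-0.1961, -0.5883, 0.7845)

q_1 = w_1/‖w_1‖ = (-1, -3, 4)/5.0990 = (-0.1961, -0.5883, 0.7845).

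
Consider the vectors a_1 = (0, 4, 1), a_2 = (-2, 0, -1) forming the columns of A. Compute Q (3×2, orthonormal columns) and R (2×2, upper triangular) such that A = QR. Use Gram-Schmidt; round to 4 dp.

q_1 = a_1/‖a_1‖ = (0, 4, 1)/4.1231 = (0.0000, 0.9701, 0.2425).
r_{12} = q_1·a_2 = -0.2425.
u_2 = a_2 + 0.2425·q_1 = (-2.0000, 0.2353, -0.9412).
‖u_2‖ = 2.2229, so q_2 = (-0.8997, 0.1059, -0.4234).

Q = [[0.0000, -0.8997], [0.9701, 0.1059], [0.2425, -0.4234]], R = [[4.1231, -0.2425], [0.0000, 2.2229]]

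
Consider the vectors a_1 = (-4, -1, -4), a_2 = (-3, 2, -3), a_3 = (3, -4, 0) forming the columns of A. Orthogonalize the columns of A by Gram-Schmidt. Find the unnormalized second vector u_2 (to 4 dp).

a_1 = (-4, -1, -4); ‖a_1‖ = 5.7446, so e_1 = (-0.6963, -0.1741, -0.6963).
e_1·a_2 = (-0.6963)·(-3) + (-0.1741)·2 + (-0.6963)·(-3) = 3.8297.
u_2 = a_2 − 3.8297·e_1 = (-0.3333, 2.6667, -0.3333).

u_2 = (-0.3333, 2.6667, -0.3333)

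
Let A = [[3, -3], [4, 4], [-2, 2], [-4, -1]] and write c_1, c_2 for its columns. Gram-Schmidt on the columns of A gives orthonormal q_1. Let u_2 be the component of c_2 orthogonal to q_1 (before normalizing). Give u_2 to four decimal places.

c_1 = (3, 4, -2, -4); ‖c_1‖ = 6.7082, so q_1 = (0.4472, 0.5963, -0.2981, -0.5963).
q_1·c_2 = 0.4472·(-3) + 0.5963·4 + (-0.2981)·2 + (-0.5963)·(-1) = 1.0435.
u_2 = c_2 − 1.0435·q_1 = (-3.4667, 3.3778, 2.3111, -0.3778).

u_2 = (-3.4667, 3.3778, 2.3111, -0.3778)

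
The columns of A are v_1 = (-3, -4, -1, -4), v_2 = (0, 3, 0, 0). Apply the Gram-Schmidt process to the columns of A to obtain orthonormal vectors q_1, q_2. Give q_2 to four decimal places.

q_2 = (-0.3631, 0.7868, -0.1210, -0.4842)

q_1 = v_1/‖v_1‖ = (-3, -4, -1, -4)/6.4807 = (-0.4629, -0.6172, -0.1543, -0.6172).
r_{12} = q_1·v_2 = -1.8516.
u_2 = v_2 + 1.8516·q_1 = (-0.8571, 1.8571, -0.2857, -1.1429).
‖u_2‖ = 2.3604, so q_2 = (-0.3631, 0.7868, -0.1210, -0.4842).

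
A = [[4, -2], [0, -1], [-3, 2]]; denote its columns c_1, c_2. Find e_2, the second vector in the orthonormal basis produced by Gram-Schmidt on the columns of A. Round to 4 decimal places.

e_2 = (0.2228, -0.9285, 0.2971)

c_1 = (4, 0, -3); ‖c_1‖ = 5.0000, so e_1 = (0.8000, 0.0000, -0.6000).
e_1·c_2 = 0.8000·(-2) + 0.0000·(-1) + (-0.6000)·2 = -2.8000.
u_2 = c_2 + 2.8000·e_1 = (0.2400, -1.0000, 0.3200).
‖u_2‖ = 1.0770, so e_2 = (0.2228, -0.9285, 0.2971).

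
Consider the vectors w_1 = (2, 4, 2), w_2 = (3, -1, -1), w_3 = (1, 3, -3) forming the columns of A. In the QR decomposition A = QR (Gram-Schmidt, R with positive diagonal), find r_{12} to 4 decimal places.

r_{12} = 0.0000

w_1 = (2, 4, 2); ‖w_1‖ = 4.8990, so q_1 = (0.4082, 0.8165, 0.4082).
r_{12} = q_1·w_2 = 0.0000.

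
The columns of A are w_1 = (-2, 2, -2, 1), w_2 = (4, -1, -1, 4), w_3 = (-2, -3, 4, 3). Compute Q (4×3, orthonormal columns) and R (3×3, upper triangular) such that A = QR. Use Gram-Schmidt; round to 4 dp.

Q = [[-0.5547, 0.5913, -0.5410], [0.5547, -0.0672, -0.3271], [-0.5547, -0.2822, 0.5069], [0.2774, 0.7525, 0.5860]], R = [[3.6056, -1.1094, -1.9415], [0.0000, 5.7244, 0.1478], [0.0000, 0.0000, 5.8488]]

w_1 = (-2, 2, -2, 1); ‖w_1‖ = 3.6056, so q_1 = (-0.5547, 0.5547, -0.5547, 0.2774).
q_1·w_2 = (-0.5547)·4 + 0.5547·(-1) + (-0.5547)·(-1) + 0.2774·4 = -1.1094.
u_2 = w_2 + 1.1094·q_1 = (3.3846, -0.3846, -1.6154, 4.3077).
‖u_2‖ = 5.7244, so q_2 = (0.5913, -0.0672, -0.2822, 0.7525).
q_1·w_3 = (-0.5547)·(-2) + 0.5547·(-3) + (-0.5547)·4 + 0.2774·3 = -1.9415; q_2·w_3 = 0.5913·(-2) + (-0.0672)·(-3) + (-0.2822)·4 + 0.7525·3 = 0.1478.
u_3 = w_3 + 1.9415·q_1 − 0.1478·q_2 = (-3.1643, -1.9131, 2.9648, 3.4272).
‖u_3‖ = 5.8488, so q_3 = (-0.5410, -0.3271, 0.5069, 0.5860).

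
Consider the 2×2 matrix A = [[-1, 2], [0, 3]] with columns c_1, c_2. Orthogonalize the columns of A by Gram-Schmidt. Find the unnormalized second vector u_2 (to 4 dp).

c_1 = (-1, 0); ‖c_1‖ = 1.0000, so e_1 = (-1.0000, 0.0000).
e_1·c_2 = (-1.0000)·2 + 0.0000·3 = -2.0000.
u_2 = c_2 + 2.0000·e_1 = (0.0000, 3.0000).

u_2 = (0.0000, 3.0000)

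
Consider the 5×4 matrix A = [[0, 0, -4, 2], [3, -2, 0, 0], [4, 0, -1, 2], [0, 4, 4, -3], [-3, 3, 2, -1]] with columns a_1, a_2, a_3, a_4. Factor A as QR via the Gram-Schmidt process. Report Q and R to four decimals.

Q = [[0.0000, 0.0000, -0.8892, -0.3985], [0.5145, -0.1430, 0.3143, -0.2894], [0.6860, 0.3730, -0.2690, 0.5591], [0.0000, 0.8455, 0.1904, -0.4867], [-0.5145, 0.3544, -0.0444, 0.4560]], R = [[5.8310, -2.5725, -1.7150, 1.8865], [0.0000, 4.7310, 3.7177, -2.1448], [0.0000, 0.0000, 4.4986, -2.8433], [0.0000, 0.0000, 0.0000, 1.3254]]

a_1 = (0, 3, 4, 0, -3); ‖a_1‖ = 5.8310, so q_1 = (0.0000, 0.5145, 0.6860, 0.0000, -0.5145).
q_1·a_2 = 0.0000·0 + 0.5145·(-2) + 0.6860·0 + 0.0000·4 + (-0.5145)·3 = -2.5725.
u_2 = a_2 + 2.5725·q_1 = (0.0000, -0.6765, 1.7647, 4.0000, 1.6765).
‖u_2‖ = 4.7310, so q_2 = (0.0000, -0.1430, 0.3730, 0.8455, 0.3544).
q_1·a_3 = 0.0000·(-4) + 0.5145·0 + 0.6860·(-1) + 0.0000·4 + (-0.5145)·2 = -1.7150; q_2·a_3 = 0.0000·(-4) + (-0.1430)·0 + 0.3730·(-1) + 0.8455·4 + 0.3544·2 = 3.7177.
u_3 = a_3 + 1.7150·q_1 − 3.7177·q_2 = (-4.0000, 1.4139, -1.2102, 0.8568, -0.1997).
‖u_3‖ = 4.4986, so q_3 = (-0.8892, 0.3143, -0.2690, 0.1904, -0.0444).
q_1·a_4 = 0.0000·2 + 0.5145·0 + 0.6860·2 + 0.0000·(-3) + (-0.5145)·(-1) = 1.8865; q_2·a_4 = 0.0000·2 + (-0.1430)·0 + 0.3730·2 + 0.8455·(-3) + 0.3544·(-1) = -2.1448; q_3·a_4 = (-0.8892)·2 + 0.3143·0 + (-0.2690)·2 + 0.1904·(-3) + (-0.0444)·(-1) = -2.8433.
u_4 = a_4 − 1.8865·q_1 + 2.1448·q_2 + 2.8433·q_3 = (-0.5281, -0.3836, 0.7410, -0.6451, 0.6044).
‖u_4‖ = 1.3254, so q_4 = (-0.3985, -0.2894, 0.5591, -0.4867, 0.4560).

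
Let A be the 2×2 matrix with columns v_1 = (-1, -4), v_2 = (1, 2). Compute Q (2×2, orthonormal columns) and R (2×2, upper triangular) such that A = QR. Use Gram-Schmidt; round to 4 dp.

v_1 = (-1, -4); ‖v_1‖ = 4.1231, so q_1 = (-0.2425, -0.9701).
q_1·v_2 = (-0.2425)·1 + (-0.9701)·2 = -2.1828.
u_2 = v_2 + 2.1828·q_1 = (0.4706, -0.1176).
‖u_2‖ = 0.4851, so q_2 = (0.9701, -0.2425).

Q = [[-0.2425, 0.9701], [-0.9701, -0.2425]], R = [[4.1231, -2.1828], [0.0000, 0.4851]]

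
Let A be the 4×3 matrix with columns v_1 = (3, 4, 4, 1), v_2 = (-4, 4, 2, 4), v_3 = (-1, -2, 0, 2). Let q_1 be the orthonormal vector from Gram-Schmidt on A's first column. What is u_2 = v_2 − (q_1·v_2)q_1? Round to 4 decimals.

v_1 = (3, 4, 4, 1); ‖v_1‖ = 6.4807, so q_1 = (0.4629, 0.6172, 0.6172, 0.1543).
q_1·v_2 = 0.4629·(-4) + 0.6172·4 + 0.6172·2 + 0.1543·4 = 2.4689.
u_2 = v_2 − 2.4689·q_1 = (-5.1429, 2.4762, 0.4762, 3.6190).

u_2 = (-5.1429, 2.4762, 0.4762, 3.6190)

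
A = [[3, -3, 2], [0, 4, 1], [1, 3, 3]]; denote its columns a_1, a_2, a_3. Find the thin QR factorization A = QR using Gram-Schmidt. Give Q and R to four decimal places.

e_1 = a_1/‖a_1‖ = (3, 0, 1)/3.1623 = (0.9487, 0.0000, 0.3162).
r_{12} = e_1·a_2 = -1.8974.
u_2 = a_2 + 1.8974·e_1 = (-1.2000, 4.0000, 3.6000).
‖u_2‖ = 5.5136, so e_2 = (-0.2176, 0.7255, 0.6529).
r_{13} = e_1·a_3 = 2.8460; r_{23} = e_2·a_3 = 2.2490.
u_3 = a_3 − 2.8460·e_1 − 2.2490·e_2 = (-0.2105, -0.6316, 0.6316).
‖u_3‖ = 0.9177, so e_3 = (-0.2294, -0.6882, 0.6882).

Q = [[0.9487, -0.2176, -0.2294], [0.0000, 0.7255, -0.6882], [0.3162, 0.6529, 0.6882]], R = [[3.1623, -1.8974, 2.8460], [0.0000, 5.5136, 2.2490], [0.0000, 0.0000, 0.9177]]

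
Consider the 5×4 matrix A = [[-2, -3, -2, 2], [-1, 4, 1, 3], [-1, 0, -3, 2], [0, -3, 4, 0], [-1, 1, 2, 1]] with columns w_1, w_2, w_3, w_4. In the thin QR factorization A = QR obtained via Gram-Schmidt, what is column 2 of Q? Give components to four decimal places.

e_2 = (-0.4597, 0.7017, 0.0242, -0.5081, 0.1936)

e_1 = w_1/‖w_1‖ = (-2, -1, -1, 0, -1)/2.6458 = (-0.7559, -0.3780, -0.3780, 0.0000, -0.3780).
r_{12} = e_1·w_2 = 0.3780.
u_2 = w_2 − 0.3780·e_1 = (-2.7143, 4.1429, 0.1429, -3.0000, 1.1429).
‖u_2‖ = 5.9040, so e_2 = (-0.4597, 0.7017, 0.0242, -0.5081, 0.1936).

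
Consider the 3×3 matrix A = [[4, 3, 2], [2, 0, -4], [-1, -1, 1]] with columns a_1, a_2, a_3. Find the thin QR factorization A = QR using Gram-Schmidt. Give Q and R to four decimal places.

Q = [[0.8729, 0.3749, 0.3123], [0.4364, -0.8861, -0.1562], [-0.2182, -0.2726, 0.9370]], R = [[4.5826, 2.8368, -0.2182], [0.0000, 1.3973, 4.0214], [0.0000, 0.0000, 2.1864]]

q_1 = a_1/‖a_1‖ = (4, 2, -1)/4.5826 = (0.8729, 0.4364, -0.2182).
r_{12} = q_1·a_2 = 2.8368.
u_2 = a_2 − 2.8368·q_1 = (0.5238, -1.2381, -0.3810).
‖u_2‖ = 1.3973, so q_2 = (0.3749, -0.8861, -0.2726).
r_{13} = q_1·a_3 = -0.2182; r_{23} = q_2·a_3 = 4.0214.
u_3 = a_3 + 0.2182·q_1 − 4.0214·q_2 = (0.6829, -0.3415, 2.0488).
‖u_3‖ = 2.1864, so q_3 = (0.3123, -0.1562, 0.9370).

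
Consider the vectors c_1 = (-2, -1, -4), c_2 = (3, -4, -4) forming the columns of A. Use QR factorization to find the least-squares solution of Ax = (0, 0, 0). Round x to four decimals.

e_1 = c_1/‖c_1‖ = (-2, -1, -4)/4.5826 = (-0.4364, -0.2182, -0.8729).
r_{12} = e_1·c_2 = 3.0551.
u_2 = c_2 − 3.0551·e_1 = (4.3333, -3.3333, -1.3333).
‖u_2‖ = 5.6273, so e_2 = (0.7701, -0.5923, -0.2369).
Qᵀb = (0.0000, 0.0000).
Back-substitute: x_2 = 0.0000/5.6273 = 0.0000.
x_1 = (0.0000 − 3.0551·0.0000)/4.5826 = 0.0000.

x = (0.0000, 0.0000)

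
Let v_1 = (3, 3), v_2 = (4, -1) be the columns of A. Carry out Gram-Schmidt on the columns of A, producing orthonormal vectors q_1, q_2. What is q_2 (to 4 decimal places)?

v_1 = (3, 3); ‖v_1‖ = 4.2426, so q_1 = (0.7071, 0.7071).
q_1·v_2 = 0.7071·4 + 0.7071·(-1) = 2.1213.
u_2 = v_2 − 2.1213·q_1 = (2.5000, -2.5000).
‖u_2‖ = 3.5355, so q_2 = (0.7071, -0.7071).

q_2 = (0.7071, -0.7071)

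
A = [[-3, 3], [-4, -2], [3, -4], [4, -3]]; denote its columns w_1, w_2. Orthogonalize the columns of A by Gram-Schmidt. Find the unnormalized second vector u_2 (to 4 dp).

w_1 = (-3, -4, 3, 4); ‖w_1‖ = 7.0711, so q_1 = (-0.4243, -0.5657, 0.4243, 0.5657).
q_1·w_2 = (-0.4243)·3 + (-0.5657)·(-2) + 0.4243·(-4) + 0.5657·(-3) = -3.5355.
u_2 = w_2 + 3.5355·q_1 = (1.5000, -4.0000, -2.5000, -1.0000).

u_2 = (1.5000, -4.0000, -2.5000, -1.0000)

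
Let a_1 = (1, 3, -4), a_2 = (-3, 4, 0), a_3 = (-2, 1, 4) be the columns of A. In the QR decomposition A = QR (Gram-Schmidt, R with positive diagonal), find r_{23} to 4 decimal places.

a_1 = (1, 3, -4); ‖a_1‖ = 5.0990, so e_1 = (0.1961, 0.5883, -0.7845).
e_1·a_2 = 0.1961·(-3) + 0.5883·4 + (-0.7845)·0 = 1.7650.
u_2 = a_2 − 1.7650·e_1 = (-3.3462, 2.9615, 1.3846).
‖u_2‖ = 4.6781, so e_2 = (-0.7153, 0.6331, 0.2960).
r_{23} = e_2·a_3 = 3.2475.

r_{23} = 3.2475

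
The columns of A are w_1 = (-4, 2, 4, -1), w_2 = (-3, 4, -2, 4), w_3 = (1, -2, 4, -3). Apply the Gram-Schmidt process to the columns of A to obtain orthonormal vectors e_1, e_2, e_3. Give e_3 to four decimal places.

e_3 = (0.5471, 0.1588, 0.6064, 0.5547)

e_1 = w_1/‖w_1‖ = (-4, 2, 4, -1)/6.0828 = (-0.6576, 0.3288, 0.6576, -0.1644).
r_{12} = e_1·w_2 = 1.3152.
u_2 = w_2 − 1.3152·e_1 = (-2.1351, 3.5676, -2.8649, 4.2162).
‖u_2‖ = 6.5780, so e_2 = (-0.3246, 0.5423, -0.4355, 0.6410).
r_{13} = e_1·w_3 = 1.8084; r_{23} = e_2·w_3 = -5.0742.
u_3 = w_3 − 1.8084·e_1 + 5.0742·e_2 = (0.5422, 0.1574, 0.6009, 0.5497).
‖u_3‖ = 0.9909, so e_3 = (0.5471, 0.1588, 0.6064, 0.5547).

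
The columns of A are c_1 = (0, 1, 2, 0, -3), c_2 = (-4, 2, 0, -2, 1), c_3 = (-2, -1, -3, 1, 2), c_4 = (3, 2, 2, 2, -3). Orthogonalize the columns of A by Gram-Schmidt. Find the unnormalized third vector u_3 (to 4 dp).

u_3 = (-1.1862, -0.4928, -1.1719, 1.4069, -0.9456)

c_1 = (0, 1, 2, 0, -3); ‖c_1‖ = 3.7417, so e_1 = (0.0000, 0.2673, 0.5345, 0.0000, -0.8018).
e_1·c_2 = 0.0000·(-4) + 0.2673·2 + 0.5345·0 + 0.0000·(-2) + (-0.8018)·1 = -0.2673.
u_2 = c_2 + 0.2673·e_1 = (-4.0000, 2.0714, 0.1429, -2.0000, 0.7857).
‖u_2‖ = 4.9929, so e_2 = (-0.8011, 0.4149, 0.0286, -0.4006, 0.1574).
e_1·c_3 = 0.0000·(-2) + 0.2673·(-1) + 0.5345·(-3) + 0.0000·1 + (-0.8018)·2 = -3.4744; e_2·c_3 = (-0.8011)·(-2) + 0.4149·(-1) + 0.0286·(-3) + (-0.4006)·1 + 0.1574·2 = 1.0157.
u_3 = c_3 + 3.4744·e_1 − 1.0157·e_2 = (-1.1862, -0.4928, -1.1719, 1.4069, -0.9456).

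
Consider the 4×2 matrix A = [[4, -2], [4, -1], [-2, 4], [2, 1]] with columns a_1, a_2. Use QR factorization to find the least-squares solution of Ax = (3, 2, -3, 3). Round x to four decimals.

e_1 = a_1/‖a_1‖ = (4, 4, -2, 2)/6.3246 = (0.6325, 0.6325, -0.3162, 0.3162).
r_{12} = e_1·a_2 = -2.8460.
u_2 = a_2 + 2.8460·e_1 = (-0.2000, 0.8000, 3.1000, 1.9000).
‖u_2‖ = 3.7283, so e_2 = (-0.0536, 0.2146, 0.8315, 0.5096).
Qᵀb = (5.0596, -0.6974).
Back-substitute: x_2 = -0.6974/3.7283 = -0.1871.
x_1 = (5.0596 + 2.8460·(-0.1871))/6.3246 = 0.7158.

x = (0.7158, -0.1871)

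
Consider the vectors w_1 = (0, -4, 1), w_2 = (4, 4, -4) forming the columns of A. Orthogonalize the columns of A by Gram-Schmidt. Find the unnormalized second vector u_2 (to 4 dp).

u_2 = (4.0000, -0.7059, -2.8235)

w_1 = (0, -4, 1); ‖w_1‖ = 4.1231, so e_1 = (0.0000, -0.9701, 0.2425).
e_1·w_2 = 0.0000·4 + (-0.9701)·4 + 0.2425·(-4) = -4.8507.
u_2 = w_2 + 4.8507·e_1 = (4.0000, -0.7059, -2.8235).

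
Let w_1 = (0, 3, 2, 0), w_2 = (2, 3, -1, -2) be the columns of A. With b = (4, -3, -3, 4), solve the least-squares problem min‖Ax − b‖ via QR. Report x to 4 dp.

x = (-1.2324, 0.1459)

q_1 = w_1/‖w_1‖ = (0, 3, 2, 0)/3.6056 = (0.0000, 0.8321, 0.5547, 0.0000).
r_{12} = q_1·w_2 = 1.9415.
u_2 = w_2 − 1.9415·q_1 = (2.0000, 1.3846, -2.0769, -2.0000).
‖u_2‖ = 3.7724, so q_2 = (0.5302, 0.3670, -0.5506, -0.5302).
Qᵀb = (-4.1603, 0.5506).
Back-substitute: x_2 = 0.5506/3.7724 = 0.1459.
x_1 = (-4.1603 − 1.9415·0.1459)/3.6056 = -1.2324.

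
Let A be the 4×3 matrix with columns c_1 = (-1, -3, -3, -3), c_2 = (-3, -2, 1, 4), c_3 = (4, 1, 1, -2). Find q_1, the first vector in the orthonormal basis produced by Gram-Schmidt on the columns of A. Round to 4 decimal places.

q_1 = (-0.1890, -0.5669, -0.5669, -0.5669)

c_1 = (-1, -3, -3, -3); ‖c_1‖ = 5.2915, so q_1 = (-0.1890, -0.5669, -0.5669, -0.5669).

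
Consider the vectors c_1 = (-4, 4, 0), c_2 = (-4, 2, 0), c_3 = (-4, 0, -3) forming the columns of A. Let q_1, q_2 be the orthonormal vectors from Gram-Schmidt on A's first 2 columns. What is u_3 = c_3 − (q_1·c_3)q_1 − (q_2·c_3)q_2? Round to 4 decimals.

u_3 = (0.0000, 0.0000, -3.0000)

q_1 = c_1/‖c_1‖ = (-4, 4, 0)/5.6569 = (-0.7071, 0.7071, 0.0000).
r_{12} = q_1·c_2 = 4.2426.
u_2 = c_2 − 4.2426·q_1 = (-1.0000, -1.0000, 0.0000).
‖u_2‖ = 1.4142, so q_2 = (-0.7071, -0.7071, 0.0000).
r_{13} = q_1·c_3 = 2.8284; r_{23} = q_2·c_3 = 2.8284.
u_3 = c_3 − 2.8284·q_1 − 2.8284·q_2 = (0.0000, 0.0000, -3.0000).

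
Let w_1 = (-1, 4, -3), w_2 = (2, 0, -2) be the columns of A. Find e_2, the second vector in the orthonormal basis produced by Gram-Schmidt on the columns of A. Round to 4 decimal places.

w_1 = (-1, 4, -3); ‖w_1‖ = 5.0990, so e_1 = (-0.1961, 0.7845, -0.5883).
e_1·w_2 = (-0.1961)·2 + 0.7845·0 + (-0.5883)·(-2) = 0.7845.
u_2 = w_2 − 0.7845·e_1 = (2.1538, -0.6154, -1.5385).
‖u_2‖ = 2.7175, so e_2 = (0.7926, -0.2265, -0.5661).

e_2 = (0.7926, -0.2265, -0.5661)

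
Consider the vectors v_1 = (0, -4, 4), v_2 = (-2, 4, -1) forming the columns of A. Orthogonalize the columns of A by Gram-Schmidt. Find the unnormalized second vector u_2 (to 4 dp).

u_2 = (-2.0000, 1.5000, 1.5000)

q_1 = v_1/‖v_1‖ = (0, -4, 4)/5.6569 = (0.0000, -0.7071, 0.7071).
r_{12} = q_1·v_2 = -3.5355.
u_2 = v_2 + 3.5355·q_1 = (-2.0000, 1.5000, 1.5000).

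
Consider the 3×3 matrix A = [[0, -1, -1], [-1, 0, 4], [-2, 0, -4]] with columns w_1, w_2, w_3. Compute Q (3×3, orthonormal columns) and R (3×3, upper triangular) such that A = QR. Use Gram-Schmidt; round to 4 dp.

Q = [[0.0000, -1.0000, 0.0000], [-0.4472, 0.0000, 0.8944], [-0.8944, 0.0000, -0.4472]], R = [[2.2361, 0.0000, 1.7889], [0.0000, 1.0000, 1.0000], [0.0000, 0.0000, 5.3666]]

q_1 = w_1/‖w_1‖ = (0, -1, -2)/2.2361 = (0.0000, -0.4472, -0.8944).
r_{12} = q_1·w_2 = 0.0000.
u_2 = w_2 + 0.0000·q_1 = (-1.0000, 0.0000, 0.0000).
‖u_2‖ = 1.0000, so q_2 = (-1.0000, 0.0000, 0.0000).
r_{13} = q_1·w_3 = 1.7889; r_{23} = q_2·w_3 = 1.0000.
u_3 = w_3 − 1.7889·q_1 − 1.0000·q_2 = (0.0000, 4.8000, -2.4000).
‖u_3‖ = 5.3666, so q_3 = (0.0000, 0.8944, -0.4472).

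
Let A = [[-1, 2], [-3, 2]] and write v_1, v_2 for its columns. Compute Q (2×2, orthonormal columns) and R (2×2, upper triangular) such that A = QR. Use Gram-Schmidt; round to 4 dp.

v_1 = (-1, -3); ‖v_1‖ = 3.1623, so q_1 = (-0.3162, -0.9487).
q_1·v_2 = (-0.3162)·2 + (-0.9487)·2 = -2.5298.
u_2 = v_2 + 2.5298·q_1 = (1.2000, -0.4000).
‖u_2‖ = 1.2649, so q_2 = (0.9487, -0.3162).

Q = [[-0.3162, 0.9487], [-0.9487, -0.3162]], R = [[3.1623, -2.5298], [0.0000, 1.2649]]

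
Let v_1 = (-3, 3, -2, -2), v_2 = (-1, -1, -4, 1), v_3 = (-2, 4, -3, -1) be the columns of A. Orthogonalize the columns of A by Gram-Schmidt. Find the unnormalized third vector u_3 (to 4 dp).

e_1 = v_1/‖v_1‖ = (-3, 3, -2, -2)/5.0990 = (-0.5883, 0.5883, -0.3922, -0.3922).
r_{12} = e_1·v_2 = 1.1767.
u_2 = v_2 − 1.1767·e_1 = (-0.3077, -1.6923, -3.5385, 1.4615).
‖u_2‖ = 4.1971, so e_2 = (-0.0733, -0.4032, -0.8431, 0.3482).
r_{13} = e_1·v_3 = 5.0990; r_{23} = e_2·v_3 = 0.7148.
u_3 = v_3 − 5.0990·e_1 − 0.7148·e_2 = (1.0524, 1.2882, -0.3974, 0.7511).

u_3 = (1.0524, 1.2882, -0.3974, 0.7511)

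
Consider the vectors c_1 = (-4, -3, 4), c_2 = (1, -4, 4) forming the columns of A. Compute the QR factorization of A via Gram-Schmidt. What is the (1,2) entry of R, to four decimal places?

c_1 = (-4, -3, 4); ‖c_1‖ = 6.4031, so e_1 = (-0.6247, -0.4685, 0.6247).
r_{12} = e_1·c_2 = 3.7482.

r_{12} = 3.7482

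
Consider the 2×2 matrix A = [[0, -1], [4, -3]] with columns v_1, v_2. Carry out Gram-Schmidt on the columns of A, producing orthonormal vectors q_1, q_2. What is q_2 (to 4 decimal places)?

v_1 = (0, 4); ‖v_1‖ = 4.0000, so q_1 = (0.0000, 1.0000).
q_1·v_2 = 0.0000·(-1) + 1.0000·(-3) = -3.0000.
u_2 = v_2 + 3.0000·q_1 = (-1.0000, 0.0000).
‖u_2‖ = 1.0000, so q_2 = (-1.0000, 0.0000).

q_2 = (-1.0000, 0.0000)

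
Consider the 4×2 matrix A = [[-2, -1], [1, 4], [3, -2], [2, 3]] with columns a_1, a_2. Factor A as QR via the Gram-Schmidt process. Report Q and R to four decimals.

Q = [[-0.4714, -0.0630], [0.2357, 0.6929], [0.7071, -0.5669], [0.4714, 0.4410]], R = [[4.2426, 1.4142], [0.0000, 5.2915]]

a_1 = (-2, 1, 3, 2); ‖a_1‖ = 4.2426, so e_1 = (-0.4714, 0.2357, 0.7071, 0.4714).
e_1·a_2 = (-0.4714)·(-1) + 0.2357·4 + 0.7071·(-2) + 0.4714·3 = 1.4142.
u_2 = a_2 − 1.4142·e_1 = (-0.3333, 3.6667, -3.0000, 2.3333).
‖u_2‖ = 5.2915, so e_2 = (-0.0630, 0.6929, -0.5669, 0.4410).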